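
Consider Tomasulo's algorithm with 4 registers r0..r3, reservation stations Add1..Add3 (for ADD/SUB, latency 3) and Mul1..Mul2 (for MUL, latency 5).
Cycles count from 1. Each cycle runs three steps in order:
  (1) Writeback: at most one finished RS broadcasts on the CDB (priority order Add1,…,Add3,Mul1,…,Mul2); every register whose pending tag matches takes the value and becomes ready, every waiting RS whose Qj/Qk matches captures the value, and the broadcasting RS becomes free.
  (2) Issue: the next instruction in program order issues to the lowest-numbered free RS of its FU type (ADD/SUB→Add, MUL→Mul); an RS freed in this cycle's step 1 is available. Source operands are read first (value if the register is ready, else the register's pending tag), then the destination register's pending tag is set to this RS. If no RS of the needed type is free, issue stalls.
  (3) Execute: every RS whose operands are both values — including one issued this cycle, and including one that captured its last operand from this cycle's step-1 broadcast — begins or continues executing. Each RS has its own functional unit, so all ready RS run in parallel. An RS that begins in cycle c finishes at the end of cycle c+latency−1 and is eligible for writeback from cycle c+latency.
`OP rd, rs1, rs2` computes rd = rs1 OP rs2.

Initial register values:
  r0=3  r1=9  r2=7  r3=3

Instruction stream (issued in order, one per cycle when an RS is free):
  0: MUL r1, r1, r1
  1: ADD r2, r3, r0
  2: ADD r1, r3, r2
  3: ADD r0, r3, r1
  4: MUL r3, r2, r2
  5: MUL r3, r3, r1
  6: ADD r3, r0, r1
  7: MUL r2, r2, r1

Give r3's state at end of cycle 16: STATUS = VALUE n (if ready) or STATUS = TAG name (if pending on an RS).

STATUS = VALUE 21

c1: issue MUL r1<-Mul1 | r0:3,r1:Mul1,r2:7,r3:3
c2: issue ADD r2<-Add1 | r0:3,r1:Mul1,r2:Add1,r3:3
c3: issue ADD r1<-Add2 | r0:3,r1:Add2,r2:Add1,r3:3
c4: issue ADD r0<-Add3 | r0:Add3,r1:Add2,r2:Add1,r3:3
c5: CDB Add1=6; issue MUL r3<-Mul2 | r0:Add3,r1:Add2,r2:6,r3:Mul2
c6: CDB Mul1=81; issue MUL r3<-Mul1 | r0:Add3,r1:Add2,r2:6,r3:Mul1
c7: issue ADD r3<-Add1 | r0:Add3,r1:Add2,r2:6,r3:Add1
c8: CDB Add2=9; stall | r0:Add3,r1:9,r2:6,r3:Add1
c9: stall | r0:Add3,r1:9,r2:6,r3:Add1
c10: CDB Mul2=36; issue MUL r2<-Mul2 | r0:Add3,r1:9,r2:Mul2,r3:Add1
c11: CDB Add3=12 | r0:12,r1:9,r2:Mul2,r3:Add1
c12: - | r0:12,r1:9,r2:Mul2,r3:Add1
c13: - | r0:12,r1:9,r2:Mul2,r3:Add1
c14: CDB Add1=21 | r0:12,r1:9,r2:Mul2,r3:21
c15: CDB Mul1=324 | r0:12,r1:9,r2:Mul2,r3:21
c16: CDB Mul2=54 | r0:12,r1:9,r2:54,r3:21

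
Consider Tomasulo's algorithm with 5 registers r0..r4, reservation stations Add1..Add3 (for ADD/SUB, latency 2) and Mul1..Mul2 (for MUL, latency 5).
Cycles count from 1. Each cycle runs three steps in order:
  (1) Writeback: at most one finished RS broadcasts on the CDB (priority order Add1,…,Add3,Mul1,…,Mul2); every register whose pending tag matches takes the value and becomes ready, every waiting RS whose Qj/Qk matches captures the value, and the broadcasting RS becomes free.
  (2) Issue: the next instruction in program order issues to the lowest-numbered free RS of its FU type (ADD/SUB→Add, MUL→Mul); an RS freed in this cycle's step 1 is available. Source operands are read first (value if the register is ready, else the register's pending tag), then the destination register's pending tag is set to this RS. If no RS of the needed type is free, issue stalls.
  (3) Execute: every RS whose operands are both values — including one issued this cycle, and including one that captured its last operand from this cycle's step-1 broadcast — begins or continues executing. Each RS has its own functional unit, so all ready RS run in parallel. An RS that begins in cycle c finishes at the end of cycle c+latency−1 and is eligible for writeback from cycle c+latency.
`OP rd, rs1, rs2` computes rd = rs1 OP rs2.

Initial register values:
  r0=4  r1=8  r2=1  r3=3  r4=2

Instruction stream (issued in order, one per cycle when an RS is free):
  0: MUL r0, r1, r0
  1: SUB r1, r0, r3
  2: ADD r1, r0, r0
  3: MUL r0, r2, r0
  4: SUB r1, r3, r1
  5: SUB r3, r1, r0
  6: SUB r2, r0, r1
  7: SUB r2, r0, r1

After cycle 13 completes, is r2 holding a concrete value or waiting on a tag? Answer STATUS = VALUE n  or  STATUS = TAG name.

c1: issue MUL r0<-Mul1 | r0:Mul1,r1:8,r2:1,r3:3,r4:2
c2: issue SUB r1<-Add1 | r0:Mul1,r1:Add1,r2:1,r3:3,r4:2
c3: issue ADD r1<-Add2 | r0:Mul1,r1:Add2,r2:1,r3:3,r4:2
c4: issue MUL r0<-Mul2 | r0:Mul2,r1:Add2,r2:1,r3:3,r4:2
c5: issue SUB r1<-Add3 | r0:Mul2,r1:Add3,r2:1,r3:3,r4:2
c6: CDB Mul1=32; stall | r0:Mul2,r1:Add3,r2:1,r3:3,r4:2
c7: stall | r0:Mul2,r1:Add3,r2:1,r3:3,r4:2
c8: CDB Add1=29; issue SUB r3<-Add1 | r0:Mul2,r1:Add3,r2:1,r3:Add1,r4:2
c9: CDB Add2=64; issue SUB r2<-Add2 | r0:Mul2,r1:Add3,r2:Add2,r3:Add1,r4:2
c10: stall | r0:Mul2,r1:Add3,r2:Add2,r3:Add1,r4:2
c11: CDB Add3=-61; issue SUB r2<-Add3 | r0:Mul2,r1:-61,r2:Add3,r3:Add1,r4:2
c12: CDB Mul2=32 | r0:32,r1:-61,r2:Add3,r3:Add1,r4:2
c13: - | r0:32,r1:-61,r2:Add3,r3:Add1,r4:2

STATUS = TAG Add3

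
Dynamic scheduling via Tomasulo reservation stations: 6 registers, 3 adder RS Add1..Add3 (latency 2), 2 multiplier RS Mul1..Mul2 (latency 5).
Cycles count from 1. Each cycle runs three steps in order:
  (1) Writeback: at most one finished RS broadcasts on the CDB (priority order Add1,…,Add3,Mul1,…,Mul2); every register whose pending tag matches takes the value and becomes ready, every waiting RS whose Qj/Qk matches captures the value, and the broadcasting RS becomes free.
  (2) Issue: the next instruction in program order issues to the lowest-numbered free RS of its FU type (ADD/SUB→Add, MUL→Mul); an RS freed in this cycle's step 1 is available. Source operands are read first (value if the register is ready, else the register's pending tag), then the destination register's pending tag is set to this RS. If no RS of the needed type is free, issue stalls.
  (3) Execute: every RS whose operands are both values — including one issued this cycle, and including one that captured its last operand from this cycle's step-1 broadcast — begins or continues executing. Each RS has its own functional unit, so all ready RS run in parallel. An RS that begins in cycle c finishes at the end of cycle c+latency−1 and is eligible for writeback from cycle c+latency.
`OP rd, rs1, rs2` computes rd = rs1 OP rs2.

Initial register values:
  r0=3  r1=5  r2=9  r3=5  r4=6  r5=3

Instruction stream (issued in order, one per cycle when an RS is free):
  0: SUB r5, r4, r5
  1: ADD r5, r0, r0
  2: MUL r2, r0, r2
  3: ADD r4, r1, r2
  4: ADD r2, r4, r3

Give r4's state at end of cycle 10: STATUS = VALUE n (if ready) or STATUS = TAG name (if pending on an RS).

STATUS = VALUE 32

cycle 1: issue SUB r5<-Add1 // r0:3,r1:5,r2:9,r3:5,r4:6,r5:Add1
cycle 2: issue ADD r5<-Add2 // r0:3,r1:5,r2:9,r3:5,r4:6,r5:Add2
cycle 3: CDB Add1=3; issue MUL r2<-Mul1 // r0:3,r1:5,r2:Mul1,r3:5,r4:6,r5:Add2
cycle 4: CDB Add2=6; issue ADD r4<-Add1 // r0:3,r1:5,r2:Mul1,r3:5,r4:Add1,r5:6
cycle 5: issue ADD r2<-Add2 // r0:3,r1:5,r2:Add2,r3:5,r4:Add1,r5:6
cycle 6: - // r0:3,r1:5,r2:Add2,r3:5,r4:Add1,r5:6
cycle 7: - // r0:3,r1:5,r2:Add2,r3:5,r4:Add1,r5:6
cycle 8: CDB Mul1=27 // r0:3,r1:5,r2:Add2,r3:5,r4:Add1,r5:6
cycle 9: - // r0:3,r1:5,r2:Add2,r3:5,r4:Add1,r5:6
cycle 10: CDB Add1=32 // r0:3,r1:5,r2:Add2,r3:5,r4:32,r5:6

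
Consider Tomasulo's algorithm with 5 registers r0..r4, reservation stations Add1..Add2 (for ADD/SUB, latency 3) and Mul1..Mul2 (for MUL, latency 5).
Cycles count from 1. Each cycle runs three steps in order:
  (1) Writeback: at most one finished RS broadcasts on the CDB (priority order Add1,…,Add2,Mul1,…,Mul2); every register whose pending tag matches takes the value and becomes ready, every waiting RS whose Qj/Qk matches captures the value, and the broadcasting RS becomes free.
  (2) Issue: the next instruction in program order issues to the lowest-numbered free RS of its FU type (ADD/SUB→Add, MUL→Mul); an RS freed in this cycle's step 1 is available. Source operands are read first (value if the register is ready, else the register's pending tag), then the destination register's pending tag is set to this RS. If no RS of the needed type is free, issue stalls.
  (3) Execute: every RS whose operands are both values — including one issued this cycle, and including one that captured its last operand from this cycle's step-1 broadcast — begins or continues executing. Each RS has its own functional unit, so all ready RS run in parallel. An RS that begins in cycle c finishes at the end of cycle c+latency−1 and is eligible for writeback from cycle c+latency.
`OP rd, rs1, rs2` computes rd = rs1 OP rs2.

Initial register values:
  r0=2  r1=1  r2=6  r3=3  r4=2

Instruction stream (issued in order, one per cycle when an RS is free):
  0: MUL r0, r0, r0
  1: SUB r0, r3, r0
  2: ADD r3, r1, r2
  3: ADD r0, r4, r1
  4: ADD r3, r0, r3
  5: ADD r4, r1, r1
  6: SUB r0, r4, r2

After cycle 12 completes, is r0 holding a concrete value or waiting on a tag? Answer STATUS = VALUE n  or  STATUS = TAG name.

STATUS = TAG Add2

  c1: issue MUL r0<-Mul1  regs: r0:Mul1,r1:1,r2:6,r3:3,r4:2
  c2: issue SUB r0<-Add1  regs: r0:Add1,r1:1,r2:6,r3:3,r4:2
  c3: issue ADD r3<-Add2  regs: r0:Add1,r1:1,r2:6,r3:Add2,r4:2
  c4: stall  regs: r0:Add1,r1:1,r2:6,r3:Add2,r4:2
  c5: stall  regs: r0:Add1,r1:1,r2:6,r3:Add2,r4:2
  c6: CDB Add2=7; issue ADD r0<-Add2  regs: r0:Add2,r1:1,r2:6,r3:7,r4:2
  c7: CDB Mul1=4; stall  regs: r0:Add2,r1:1,r2:6,r3:7,r4:2
  c8: stall  regs: r0:Add2,r1:1,r2:6,r3:7,r4:2
  c9: CDB Add2=3; issue ADD r3<-Add2  regs: r0:3,r1:1,r2:6,r3:Add2,r4:2
  c10: CDB Add1=-1; issue ADD r4<-Add1  regs: r0:3,r1:1,r2:6,r3:Add2,r4:Add1
  c11: stall  regs: r0:3,r1:1,r2:6,r3:Add2,r4:Add1
  c12: CDB Add2=10; issue SUB r0<-Add2  regs: r0:Add2,r1:1,r2:6,r3:10,r4:Add1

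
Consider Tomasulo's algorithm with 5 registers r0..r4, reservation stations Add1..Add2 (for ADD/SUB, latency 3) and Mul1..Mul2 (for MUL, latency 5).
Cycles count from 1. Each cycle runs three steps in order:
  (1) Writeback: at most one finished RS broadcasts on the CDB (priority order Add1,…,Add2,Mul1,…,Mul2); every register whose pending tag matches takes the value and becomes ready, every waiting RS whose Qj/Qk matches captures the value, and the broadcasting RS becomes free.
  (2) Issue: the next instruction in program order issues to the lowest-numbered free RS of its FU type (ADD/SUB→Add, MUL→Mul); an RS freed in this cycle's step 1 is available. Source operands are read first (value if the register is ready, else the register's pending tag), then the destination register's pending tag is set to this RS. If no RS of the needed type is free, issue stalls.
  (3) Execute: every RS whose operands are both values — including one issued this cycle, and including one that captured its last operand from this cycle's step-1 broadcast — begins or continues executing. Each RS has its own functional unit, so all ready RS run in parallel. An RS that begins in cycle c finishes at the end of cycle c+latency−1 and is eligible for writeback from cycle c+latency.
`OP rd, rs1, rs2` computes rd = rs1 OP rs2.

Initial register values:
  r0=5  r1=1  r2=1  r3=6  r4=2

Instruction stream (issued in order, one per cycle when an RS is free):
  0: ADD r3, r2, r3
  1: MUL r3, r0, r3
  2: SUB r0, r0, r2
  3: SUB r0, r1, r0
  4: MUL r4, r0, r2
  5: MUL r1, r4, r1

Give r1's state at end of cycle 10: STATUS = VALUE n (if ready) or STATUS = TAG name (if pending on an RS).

c1: issue ADD r3<-Add1 | r0:5,r1:1,r2:1,r3:Add1,r4:2
c2: issue MUL r3<-Mul1 | r0:5,r1:1,r2:1,r3:Mul1,r4:2
c3: issue SUB r0<-Add2 | r0:Add2,r1:1,r2:1,r3:Mul1,r4:2
c4: CDB Add1=7; issue SUB r0<-Add1 | r0:Add1,r1:1,r2:1,r3:Mul1,r4:2
c5: issue MUL r4<-Mul2 | r0:Add1,r1:1,r2:1,r3:Mul1,r4:Mul2
c6: CDB Add2=4; stall | r0:Add1,r1:1,r2:1,r3:Mul1,r4:Mul2
c7: stall | r0:Add1,r1:1,r2:1,r3:Mul1,r4:Mul2
c8: stall | r0:Add1,r1:1,r2:1,r3:Mul1,r4:Mul2
c9: CDB Add1=-3; stall | r0:-3,r1:1,r2:1,r3:Mul1,r4:Mul2
c10: CDB Mul1=35; issue MUL r1<-Mul1 | r0:-3,r1:Mul1,r2:1,r3:35,r4:Mul2

STATUS = TAG Mul1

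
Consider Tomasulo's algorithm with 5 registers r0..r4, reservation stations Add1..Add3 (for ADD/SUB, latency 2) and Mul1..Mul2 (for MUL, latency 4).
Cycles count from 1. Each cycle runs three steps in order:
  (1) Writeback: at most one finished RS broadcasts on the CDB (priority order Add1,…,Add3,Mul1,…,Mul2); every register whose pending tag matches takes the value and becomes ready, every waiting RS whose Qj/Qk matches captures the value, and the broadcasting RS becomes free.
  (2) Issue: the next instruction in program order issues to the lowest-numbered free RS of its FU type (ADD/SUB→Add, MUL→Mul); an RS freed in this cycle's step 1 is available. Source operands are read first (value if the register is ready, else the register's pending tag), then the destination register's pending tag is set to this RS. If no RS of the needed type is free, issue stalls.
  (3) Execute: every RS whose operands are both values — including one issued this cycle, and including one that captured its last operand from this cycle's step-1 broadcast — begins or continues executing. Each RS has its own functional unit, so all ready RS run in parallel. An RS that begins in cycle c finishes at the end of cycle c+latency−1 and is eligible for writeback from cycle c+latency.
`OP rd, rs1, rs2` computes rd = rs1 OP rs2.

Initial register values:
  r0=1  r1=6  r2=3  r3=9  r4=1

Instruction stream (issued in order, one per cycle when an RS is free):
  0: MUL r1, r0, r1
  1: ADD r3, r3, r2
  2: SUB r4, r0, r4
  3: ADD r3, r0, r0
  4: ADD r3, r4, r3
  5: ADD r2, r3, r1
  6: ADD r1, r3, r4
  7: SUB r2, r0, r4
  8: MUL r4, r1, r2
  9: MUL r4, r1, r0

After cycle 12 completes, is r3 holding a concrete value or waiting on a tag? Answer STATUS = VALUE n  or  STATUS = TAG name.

STATUS = VALUE 2

c1: issue MUL r1<-Mul1 | r0:1,r1:Mul1,r2:3,r3:9,r4:1
c2: issue ADD r3<-Add1 | r0:1,r1:Mul1,r2:3,r3:Add1,r4:1
c3: issue SUB r4<-Add2 | r0:1,r1:Mul1,r2:3,r3:Add1,r4:Add2
c4: CDB Add1=12; issue ADD r3<-Add1 | r0:1,r1:Mul1,r2:3,r3:Add1,r4:Add2
c5: CDB Add2=0; issue ADD r3<-Add2 | r0:1,r1:Mul1,r2:3,r3:Add2,r4:0
c6: CDB Add1=2; issue ADD r2<-Add1 | r0:1,r1:Mul1,r2:Add1,r3:Add2,r4:0
c7: CDB Mul1=6; issue ADD r1<-Add3 | r0:1,r1:Add3,r2:Add1,r3:Add2,r4:0
c8: CDB Add2=2; issue SUB r2<-Add2 | r0:1,r1:Add3,r2:Add2,r3:2,r4:0
c9: issue MUL r4<-Mul1 | r0:1,r1:Add3,r2:Add2,r3:2,r4:Mul1
c10: CDB Add1=8; issue MUL r4<-Mul2 | r0:1,r1:Add3,r2:Add2,r3:2,r4:Mul2
c11: CDB Add2=1 | r0:1,r1:Add3,r2:1,r3:2,r4:Mul2
c12: CDB Add3=2 | r0:1,r1:2,r2:1,r3:2,r4:Mul2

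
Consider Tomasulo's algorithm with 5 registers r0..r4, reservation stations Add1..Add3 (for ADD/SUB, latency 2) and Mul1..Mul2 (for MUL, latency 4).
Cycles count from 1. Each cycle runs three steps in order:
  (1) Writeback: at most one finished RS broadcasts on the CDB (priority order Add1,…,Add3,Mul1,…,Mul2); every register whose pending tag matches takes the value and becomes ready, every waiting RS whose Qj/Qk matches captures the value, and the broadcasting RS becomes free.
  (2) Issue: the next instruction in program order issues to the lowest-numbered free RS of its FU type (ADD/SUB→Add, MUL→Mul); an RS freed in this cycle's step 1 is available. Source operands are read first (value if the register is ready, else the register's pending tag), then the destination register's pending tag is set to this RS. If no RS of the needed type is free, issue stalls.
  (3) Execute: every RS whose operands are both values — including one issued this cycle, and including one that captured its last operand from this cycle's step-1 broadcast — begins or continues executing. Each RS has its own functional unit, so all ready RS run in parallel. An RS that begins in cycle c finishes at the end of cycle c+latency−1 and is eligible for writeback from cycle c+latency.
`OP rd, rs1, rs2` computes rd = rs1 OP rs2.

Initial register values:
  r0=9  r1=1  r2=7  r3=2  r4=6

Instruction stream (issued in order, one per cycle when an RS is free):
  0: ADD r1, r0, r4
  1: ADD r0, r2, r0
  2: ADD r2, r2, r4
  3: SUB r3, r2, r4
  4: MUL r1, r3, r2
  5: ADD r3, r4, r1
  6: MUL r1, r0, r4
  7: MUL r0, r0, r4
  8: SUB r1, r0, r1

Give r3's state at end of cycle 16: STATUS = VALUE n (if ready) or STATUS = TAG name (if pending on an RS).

STATUS = VALUE 97

  c1: issue ADD r1<-Add1  regs: r0:9,r1:Add1,r2:7,r3:2,r4:6
  c2: issue ADD r0<-Add2  regs: r0:Add2,r1:Add1,r2:7,r3:2,r4:6
  c3: CDB Add1=15; issue ADD r2<-Add1  regs: r0:Add2,r1:15,r2:Add1,r3:2,r4:6
  c4: CDB Add2=16; issue SUB r3<-Add2  regs: r0:16,r1:15,r2:Add1,r3:Add2,r4:6
  c5: CDB Add1=13; issue MUL r1<-Mul1  regs: r0:16,r1:Mul1,r2:13,r3:Add2,r4:6
  c6: issue ADD r3<-Add1  regs: r0:16,r1:Mul1,r2:13,r3:Add1,r4:6
  c7: CDB Add2=7; issue MUL r1<-Mul2  regs: r0:16,r1:Mul2,r2:13,r3:Add1,r4:6
  c8: stall  regs: r0:16,r1:Mul2,r2:13,r3:Add1,r4:6
  c9: stall  regs: r0:16,r1:Mul2,r2:13,r3:Add1,r4:6
  c10: stall  regs: r0:16,r1:Mul2,r2:13,r3:Add1,r4:6
  c11: CDB Mul1=91; issue MUL r0<-Mul1  regs: r0:Mul1,r1:Mul2,r2:13,r3:Add1,r4:6
  c12: CDB Mul2=96; issue SUB r1<-Add2  regs: r0:Mul1,r1:Add2,r2:13,r3:Add1,r4:6
  c13: CDB Add1=97  regs: r0:Mul1,r1:Add2,r2:13,r3:97,r4:6
  c14: -  regs: r0:Mul1,r1:Add2,r2:13,r3:97,r4:6
  c15: CDB Mul1=96  regs: r0:96,r1:Add2,r2:13,r3:97,r4:6
  c16: -  regs: r0:96,r1:Add2,r2:13,r3:97,r4:6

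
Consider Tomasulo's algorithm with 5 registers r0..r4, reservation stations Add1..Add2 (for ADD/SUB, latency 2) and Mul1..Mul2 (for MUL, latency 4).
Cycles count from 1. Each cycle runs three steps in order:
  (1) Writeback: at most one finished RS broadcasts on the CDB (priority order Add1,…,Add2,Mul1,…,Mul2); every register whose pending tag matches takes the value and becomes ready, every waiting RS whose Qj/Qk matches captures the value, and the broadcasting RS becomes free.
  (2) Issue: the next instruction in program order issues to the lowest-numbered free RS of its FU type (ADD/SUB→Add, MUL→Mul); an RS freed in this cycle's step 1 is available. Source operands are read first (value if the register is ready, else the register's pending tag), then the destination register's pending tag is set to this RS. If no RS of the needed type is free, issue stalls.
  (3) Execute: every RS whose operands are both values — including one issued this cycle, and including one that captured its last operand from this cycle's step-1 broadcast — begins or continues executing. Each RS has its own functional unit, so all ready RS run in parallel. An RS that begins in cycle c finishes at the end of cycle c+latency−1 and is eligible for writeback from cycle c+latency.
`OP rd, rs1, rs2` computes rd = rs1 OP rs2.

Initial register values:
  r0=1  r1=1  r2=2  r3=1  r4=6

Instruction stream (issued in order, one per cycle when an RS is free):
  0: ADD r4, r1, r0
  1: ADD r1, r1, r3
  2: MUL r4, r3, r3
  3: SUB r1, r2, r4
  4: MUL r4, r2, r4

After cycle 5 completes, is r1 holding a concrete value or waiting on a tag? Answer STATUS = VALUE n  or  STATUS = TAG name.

STATUS = TAG Add1

c1: issue ADD r4<-Add1 | r0:1,r1:1,r2:2,r3:1,r4:Add1
c2: issue ADD r1<-Add2 | r0:1,r1:Add2,r2:2,r3:1,r4:Add1
c3: CDB Add1=2; issue MUL r4<-Mul1 | r0:1,r1:Add2,r2:2,r3:1,r4:Mul1
c4: CDB Add2=2; issue SUB r1<-Add1 | r0:1,r1:Add1,r2:2,r3:1,r4:Mul1
c5: issue MUL r4<-Mul2 | r0:1,r1:Add1,r2:2,r3:1,r4:Mul2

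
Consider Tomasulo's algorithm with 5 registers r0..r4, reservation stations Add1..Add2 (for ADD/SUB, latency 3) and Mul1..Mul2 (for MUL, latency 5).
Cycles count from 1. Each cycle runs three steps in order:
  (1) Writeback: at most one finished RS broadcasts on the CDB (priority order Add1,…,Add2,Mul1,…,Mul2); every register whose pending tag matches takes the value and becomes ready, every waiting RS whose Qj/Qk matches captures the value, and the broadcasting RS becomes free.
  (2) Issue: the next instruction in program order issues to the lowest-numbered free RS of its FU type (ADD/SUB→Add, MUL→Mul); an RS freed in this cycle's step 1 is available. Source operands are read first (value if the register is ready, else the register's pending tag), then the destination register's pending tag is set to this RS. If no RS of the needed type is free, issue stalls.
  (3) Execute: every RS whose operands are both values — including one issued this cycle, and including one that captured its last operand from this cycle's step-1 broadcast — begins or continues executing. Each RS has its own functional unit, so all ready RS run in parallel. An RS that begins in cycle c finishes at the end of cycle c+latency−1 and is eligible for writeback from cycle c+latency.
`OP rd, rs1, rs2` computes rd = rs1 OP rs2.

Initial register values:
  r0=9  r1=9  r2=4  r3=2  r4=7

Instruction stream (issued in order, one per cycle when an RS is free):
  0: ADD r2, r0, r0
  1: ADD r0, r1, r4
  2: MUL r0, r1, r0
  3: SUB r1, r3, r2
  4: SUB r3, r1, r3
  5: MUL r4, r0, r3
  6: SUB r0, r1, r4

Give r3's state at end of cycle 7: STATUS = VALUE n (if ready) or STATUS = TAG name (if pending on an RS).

  c1: issue ADD r2<-Add1  regs: r0:9,r1:9,r2:Add1,r3:2,r4:7
  c2: issue ADD r0<-Add2  regs: r0:Add2,r1:9,r2:Add1,r3:2,r4:7
  c3: issue MUL r0<-Mul1  regs: r0:Mul1,r1:9,r2:Add1,r3:2,r4:7
  c4: CDB Add1=18; issue SUB r1<-Add1  regs: r0:Mul1,r1:Add1,r2:18,r3:2,r4:7
  c5: CDB Add2=16; issue SUB r3<-Add2  regs: r0:Mul1,r1:Add1,r2:18,r3:Add2,r4:7
  c6: issue MUL r4<-Mul2  regs: r0:Mul1,r1:Add1,r2:18,r3:Add2,r4:Mul2
  c7: CDB Add1=-16; issue SUB r0<-Add1  regs: r0:Add1,r1:-16,r2:18,r3:Add2,r4:Mul2

STATUS = TAG Add2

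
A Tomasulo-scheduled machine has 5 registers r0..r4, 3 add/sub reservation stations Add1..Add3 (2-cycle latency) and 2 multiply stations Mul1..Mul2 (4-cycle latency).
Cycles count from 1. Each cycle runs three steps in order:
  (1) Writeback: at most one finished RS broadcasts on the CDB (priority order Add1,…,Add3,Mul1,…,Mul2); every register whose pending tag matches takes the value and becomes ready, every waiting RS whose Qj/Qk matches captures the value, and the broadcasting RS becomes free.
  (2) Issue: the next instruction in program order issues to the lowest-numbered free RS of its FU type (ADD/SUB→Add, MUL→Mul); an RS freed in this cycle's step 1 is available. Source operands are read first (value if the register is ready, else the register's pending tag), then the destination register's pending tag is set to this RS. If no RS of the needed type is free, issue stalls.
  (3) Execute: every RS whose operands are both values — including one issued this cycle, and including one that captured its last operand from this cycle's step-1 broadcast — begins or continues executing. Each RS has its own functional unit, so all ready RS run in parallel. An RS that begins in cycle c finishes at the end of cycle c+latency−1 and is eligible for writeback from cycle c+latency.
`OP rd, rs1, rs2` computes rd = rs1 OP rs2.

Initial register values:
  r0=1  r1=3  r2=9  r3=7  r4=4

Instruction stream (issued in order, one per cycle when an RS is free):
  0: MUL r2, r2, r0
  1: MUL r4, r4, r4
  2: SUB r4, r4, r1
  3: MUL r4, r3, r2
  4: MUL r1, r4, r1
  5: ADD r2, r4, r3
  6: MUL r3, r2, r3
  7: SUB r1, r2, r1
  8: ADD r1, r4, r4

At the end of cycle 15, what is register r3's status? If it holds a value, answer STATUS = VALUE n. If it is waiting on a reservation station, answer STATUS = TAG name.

c1: issue MUL r2<-Mul1 | r0:1,r1:3,r2:Mul1,r3:7,r4:4
c2: issue MUL r4<-Mul2 | r0:1,r1:3,r2:Mul1,r3:7,r4:Mul2
c3: issue SUB r4<-Add1 | r0:1,r1:3,r2:Mul1,r3:7,r4:Add1
c4: stall | r0:1,r1:3,r2:Mul1,r3:7,r4:Add1
c5: CDB Mul1=9; issue MUL r4<-Mul1 | r0:1,r1:3,r2:9,r3:7,r4:Mul1
c6: CDB Mul2=16; issue MUL r1<-Mul2 | r0:1,r1:Mul2,r2:9,r3:7,r4:Mul1
c7: issue ADD r2<-Add2 | r0:1,r1:Mul2,r2:Add2,r3:7,r4:Mul1
c8: CDB Add1=13; stall | r0:1,r1:Mul2,r2:Add2,r3:7,r4:Mul1
c9: CDB Mul1=63; issue MUL r3<-Mul1 | r0:1,r1:Mul2,r2:Add2,r3:Mul1,r4:63
c10: issue SUB r1<-Add1 | r0:1,r1:Add1,r2:Add2,r3:Mul1,r4:63
c11: CDB Add2=70; issue ADD r1<-Add2 | r0:1,r1:Add2,r2:70,r3:Mul1,r4:63
c12: - | r0:1,r1:Add2,r2:70,r3:Mul1,r4:63
c13: CDB Add2=126 | r0:1,r1:126,r2:70,r3:Mul1,r4:63
c14: CDB Mul2=189 | r0:1,r1:126,r2:70,r3:Mul1,r4:63
c15: CDB Mul1=490 | r0:1,r1:126,r2:70,r3:490,r4:63

STATUS = VALUE 490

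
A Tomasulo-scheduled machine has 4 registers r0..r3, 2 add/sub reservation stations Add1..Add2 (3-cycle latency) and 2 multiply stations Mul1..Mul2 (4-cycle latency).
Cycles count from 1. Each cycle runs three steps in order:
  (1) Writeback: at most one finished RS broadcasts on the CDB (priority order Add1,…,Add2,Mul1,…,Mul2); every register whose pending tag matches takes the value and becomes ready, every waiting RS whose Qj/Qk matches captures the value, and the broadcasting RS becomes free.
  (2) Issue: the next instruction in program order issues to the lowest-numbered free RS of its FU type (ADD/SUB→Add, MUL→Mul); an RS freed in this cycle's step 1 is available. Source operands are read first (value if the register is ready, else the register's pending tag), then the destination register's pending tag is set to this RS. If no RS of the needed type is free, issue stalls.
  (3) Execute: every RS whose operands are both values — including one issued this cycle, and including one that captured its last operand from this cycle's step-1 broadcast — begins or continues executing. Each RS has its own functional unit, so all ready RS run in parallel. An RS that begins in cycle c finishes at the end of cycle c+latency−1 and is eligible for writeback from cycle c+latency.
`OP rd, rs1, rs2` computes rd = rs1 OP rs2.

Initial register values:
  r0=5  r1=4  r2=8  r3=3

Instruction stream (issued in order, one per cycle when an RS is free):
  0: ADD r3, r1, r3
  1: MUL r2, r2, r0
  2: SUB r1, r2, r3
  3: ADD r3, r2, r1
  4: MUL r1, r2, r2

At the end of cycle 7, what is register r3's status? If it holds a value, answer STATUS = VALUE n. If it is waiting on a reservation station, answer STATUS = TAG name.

STATUS = TAG Add1

  c1: issue ADD r3<-Add1  regs: r0:5,r1:4,r2:8,r3:Add1
  c2: issue MUL r2<-Mul1  regs: r0:5,r1:4,r2:Mul1,r3:Add1
  c3: issue SUB r1<-Add2  regs: r0:5,r1:Add2,r2:Mul1,r3:Add1
  c4: CDB Add1=7; issue ADD r3<-Add1  regs: r0:5,r1:Add2,r2:Mul1,r3:Add1
  c5: issue MUL r1<-Mul2  regs: r0:5,r1:Mul2,r2:Mul1,r3:Add1
  c6: CDB Mul1=40  regs: r0:5,r1:Mul2,r2:40,r3:Add1
  c7: -  regs: r0:5,r1:Mul2,r2:40,r3:Add1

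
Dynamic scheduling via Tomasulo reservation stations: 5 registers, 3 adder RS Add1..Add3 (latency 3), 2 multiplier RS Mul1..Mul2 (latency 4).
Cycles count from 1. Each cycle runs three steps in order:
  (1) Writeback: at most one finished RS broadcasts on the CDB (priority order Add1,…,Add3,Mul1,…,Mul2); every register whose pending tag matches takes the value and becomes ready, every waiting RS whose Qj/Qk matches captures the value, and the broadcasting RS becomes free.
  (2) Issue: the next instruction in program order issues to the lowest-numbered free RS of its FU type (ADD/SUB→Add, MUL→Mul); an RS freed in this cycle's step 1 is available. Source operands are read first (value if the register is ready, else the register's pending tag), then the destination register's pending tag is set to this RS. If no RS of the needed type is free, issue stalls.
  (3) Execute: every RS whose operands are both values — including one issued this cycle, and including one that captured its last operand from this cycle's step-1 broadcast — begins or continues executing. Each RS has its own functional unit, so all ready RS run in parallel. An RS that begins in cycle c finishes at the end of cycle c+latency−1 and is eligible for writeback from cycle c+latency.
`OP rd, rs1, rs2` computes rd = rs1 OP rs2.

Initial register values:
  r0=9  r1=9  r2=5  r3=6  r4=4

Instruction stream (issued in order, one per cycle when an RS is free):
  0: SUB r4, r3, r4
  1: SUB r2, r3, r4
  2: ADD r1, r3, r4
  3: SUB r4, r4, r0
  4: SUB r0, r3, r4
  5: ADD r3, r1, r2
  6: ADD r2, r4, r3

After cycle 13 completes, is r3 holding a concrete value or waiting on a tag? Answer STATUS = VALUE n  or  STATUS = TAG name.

c1: issue SUB r4<-Add1 | r0:9,r1:9,r2:5,r3:6,r4:Add1
c2: issue SUB r2<-Add2 | r0:9,r1:9,r2:Add2,r3:6,r4:Add1
c3: issue ADD r1<-Add3 | r0:9,r1:Add3,r2:Add2,r3:6,r4:Add1
c4: CDB Add1=2; issue SUB r4<-Add1 | r0:9,r1:Add3,r2:Add2,r3:6,r4:Add1
c5: stall | r0:9,r1:Add3,r2:Add2,r3:6,r4:Add1
c6: stall | r0:9,r1:Add3,r2:Add2,r3:6,r4:Add1
c7: CDB Add1=-7; issue SUB r0<-Add1 | r0:Add1,r1:Add3,r2:Add2,r3:6,r4:-7
c8: CDB Add2=4; issue ADD r3<-Add2 | r0:Add1,r1:Add3,r2:4,r3:Add2,r4:-7
c9: CDB Add3=8; issue ADD r2<-Add3 | r0:Add1,r1:8,r2:Add3,r3:Add2,r4:-7
c10: CDB Add1=13 | r0:13,r1:8,r2:Add3,r3:Add2,r4:-7
c11: - | r0:13,r1:8,r2:Add3,r3:Add2,r4:-7
c12: CDB Add2=12 | r0:13,r1:8,r2:Add3,r3:12,r4:-7
c13: - | r0:13,r1:8,r2:Add3,r3:12,r4:-7

STATUS = VALUE 12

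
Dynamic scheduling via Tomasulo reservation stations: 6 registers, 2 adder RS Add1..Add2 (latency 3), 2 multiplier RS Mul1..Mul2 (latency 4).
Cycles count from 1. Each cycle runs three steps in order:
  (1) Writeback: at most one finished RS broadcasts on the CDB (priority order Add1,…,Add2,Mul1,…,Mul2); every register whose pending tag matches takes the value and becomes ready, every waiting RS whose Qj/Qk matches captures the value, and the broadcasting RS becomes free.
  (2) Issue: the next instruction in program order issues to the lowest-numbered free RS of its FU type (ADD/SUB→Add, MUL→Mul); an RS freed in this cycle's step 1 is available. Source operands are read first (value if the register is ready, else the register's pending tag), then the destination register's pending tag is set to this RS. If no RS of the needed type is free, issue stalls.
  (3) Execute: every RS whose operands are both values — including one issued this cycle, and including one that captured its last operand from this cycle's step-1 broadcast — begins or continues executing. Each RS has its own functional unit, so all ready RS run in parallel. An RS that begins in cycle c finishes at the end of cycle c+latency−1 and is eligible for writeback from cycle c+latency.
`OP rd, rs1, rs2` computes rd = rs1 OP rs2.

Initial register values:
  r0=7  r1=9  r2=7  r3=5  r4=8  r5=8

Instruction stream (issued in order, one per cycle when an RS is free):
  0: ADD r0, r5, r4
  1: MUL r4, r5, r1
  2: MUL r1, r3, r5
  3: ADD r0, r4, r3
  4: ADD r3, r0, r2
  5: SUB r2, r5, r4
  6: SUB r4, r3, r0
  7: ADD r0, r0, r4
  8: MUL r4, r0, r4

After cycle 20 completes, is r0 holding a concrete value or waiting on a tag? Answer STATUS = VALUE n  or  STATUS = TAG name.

  c1: issue ADD r0<-Add1  regs: r0:Add1,r1:9,r2:7,r3:5,r4:8,r5:8
  c2: issue MUL r4<-Mul1  regs: r0:Add1,r1:9,r2:7,r3:5,r4:Mul1,r5:8
  c3: issue MUL r1<-Mul2  regs: r0:Add1,r1:Mul2,r2:7,r3:5,r4:Mul1,r5:8
  c4: CDB Add1=16; issue ADD r0<-Add1  regs: r0:Add1,r1:Mul2,r2:7,r3:5,r4:Mul1,r5:8
  c5: issue ADD r3<-Add2  regs: r0:Add1,r1:Mul2,r2:7,r3:Add2,r4:Mul1,r5:8
  c6: CDB Mul1=72; stall  regs: r0:Add1,r1:Mul2,r2:7,r3:Add2,r4:72,r5:8
  c7: CDB Mul2=40; stall  regs: r0:Add1,r1:40,r2:7,r3:Add2,r4:72,r5:8
  c8: stall  regs: r0:Add1,r1:40,r2:7,r3:Add2,r4:72,r5:8
  c9: CDB Add1=77; issue SUB r2<-Add1  regs: r0:77,r1:40,r2:Add1,r3:Add2,r4:72,r5:8
  c10: stall  regs: r0:77,r1:40,r2:Add1,r3:Add2,r4:72,r5:8
  c11: stall  regs: r0:77,r1:40,r2:Add1,r3:Add2,r4:72,r5:8
  c12: CDB Add1=-64; issue SUB r4<-Add1  regs: r0:77,r1:40,r2:-64,r3:Add2,r4:Add1,r5:8
  c13: CDB Add2=84; issue ADD r0<-Add2  regs: r0:Add2,r1:40,r2:-64,r3:84,r4:Add1,r5:8
  c14: issue MUL r4<-Mul1  regs: r0:Add2,r1:40,r2:-64,r3:84,r4:Mul1,r5:8
  c15: -  regs: r0:Add2,r1:40,r2:-64,r3:84,r4:Mul1,r5:8
  c16: CDB Add1=7  regs: r0:Add2,r1:40,r2:-64,r3:84,r4:Mul1,r5:8
  c17: -  regs: r0:Add2,r1:40,r2:-64,r3:84,r4:Mul1,r5:8
  c18: -  regs: r0:Add2,r1:40,r2:-64,r3:84,r4:Mul1,r5:8
  c19: CDB Add2=84  regs: r0:84,r1:40,r2:-64,r3:84,r4:Mul1,r5:8
  c20: -  regs: r0:84,r1:40,r2:-64,r3:84,r4:Mul1,r5:8

STATUS = VALUE 84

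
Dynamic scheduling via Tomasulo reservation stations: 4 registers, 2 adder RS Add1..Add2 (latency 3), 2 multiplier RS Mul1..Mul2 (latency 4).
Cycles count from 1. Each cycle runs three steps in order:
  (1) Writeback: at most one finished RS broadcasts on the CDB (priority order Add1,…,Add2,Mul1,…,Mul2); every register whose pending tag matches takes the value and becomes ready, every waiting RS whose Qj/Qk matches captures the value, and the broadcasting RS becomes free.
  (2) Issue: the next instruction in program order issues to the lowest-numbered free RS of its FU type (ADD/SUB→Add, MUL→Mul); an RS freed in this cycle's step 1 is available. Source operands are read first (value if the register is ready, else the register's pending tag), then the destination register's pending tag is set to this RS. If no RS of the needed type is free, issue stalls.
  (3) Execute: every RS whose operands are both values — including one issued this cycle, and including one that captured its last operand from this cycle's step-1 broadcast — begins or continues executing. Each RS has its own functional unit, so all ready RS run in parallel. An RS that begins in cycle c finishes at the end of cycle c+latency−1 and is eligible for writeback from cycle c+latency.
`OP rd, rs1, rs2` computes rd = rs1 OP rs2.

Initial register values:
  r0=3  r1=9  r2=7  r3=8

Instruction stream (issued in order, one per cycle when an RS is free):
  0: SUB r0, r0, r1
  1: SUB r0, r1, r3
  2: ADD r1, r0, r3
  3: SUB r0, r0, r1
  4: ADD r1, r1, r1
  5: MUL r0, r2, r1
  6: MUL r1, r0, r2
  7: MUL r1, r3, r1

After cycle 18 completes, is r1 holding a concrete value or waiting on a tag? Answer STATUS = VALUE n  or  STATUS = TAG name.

  c1: issue SUB r0<-Add1  regs: r0:Add1,r1:9,r2:7,r3:8
  c2: issue SUB r0<-Add2  regs: r0:Add2,r1:9,r2:7,r3:8
  c3: stall  regs: r0:Add2,r1:9,r2:7,r3:8
  c4: CDB Add1=-6; issue ADD r1<-Add1  regs: r0:Add2,r1:Add1,r2:7,r3:8
  c5: CDB Add2=1; issue SUB r0<-Add2  regs: r0:Add2,r1:Add1,r2:7,r3:8
  c6: stall  regs: r0:Add2,r1:Add1,r2:7,r3:8
  c7: stall  regs: r0:Add2,r1:Add1,r2:7,r3:8
  c8: CDB Add1=9; issue ADD r1<-Add1  regs: r0:Add2,r1:Add1,r2:7,r3:8
  c9: issue MUL r0<-Mul1  regs: r0:Mul1,r1:Add1,r2:7,r3:8
  c10: issue MUL r1<-Mul2  regs: r0:Mul1,r1:Mul2,r2:7,r3:8
  c11: CDB Add1=18; stall  regs: r0:Mul1,r1:Mul2,r2:7,r3:8
  c12: CDB Add2=-8; stall  regs: r0:Mul1,r1:Mul2,r2:7,r3:8
  c13: stall  regs: r0:Mul1,r1:Mul2,r2:7,r3:8
  c14: stall  regs: r0:Mul1,r1:Mul2,r2:7,r3:8
  c15: CDB Mul1=126; issue MUL r1<-Mul1  regs: r0:126,r1:Mul1,r2:7,r3:8
  c16: -  regs: r0:126,r1:Mul1,r2:7,r3:8
  c17: -  regs: r0:126,r1:Mul1,r2:7,r3:8
  c18: -  regs: r0:126,r1:Mul1,r2:7,r3:8

STATUS = TAG Mul1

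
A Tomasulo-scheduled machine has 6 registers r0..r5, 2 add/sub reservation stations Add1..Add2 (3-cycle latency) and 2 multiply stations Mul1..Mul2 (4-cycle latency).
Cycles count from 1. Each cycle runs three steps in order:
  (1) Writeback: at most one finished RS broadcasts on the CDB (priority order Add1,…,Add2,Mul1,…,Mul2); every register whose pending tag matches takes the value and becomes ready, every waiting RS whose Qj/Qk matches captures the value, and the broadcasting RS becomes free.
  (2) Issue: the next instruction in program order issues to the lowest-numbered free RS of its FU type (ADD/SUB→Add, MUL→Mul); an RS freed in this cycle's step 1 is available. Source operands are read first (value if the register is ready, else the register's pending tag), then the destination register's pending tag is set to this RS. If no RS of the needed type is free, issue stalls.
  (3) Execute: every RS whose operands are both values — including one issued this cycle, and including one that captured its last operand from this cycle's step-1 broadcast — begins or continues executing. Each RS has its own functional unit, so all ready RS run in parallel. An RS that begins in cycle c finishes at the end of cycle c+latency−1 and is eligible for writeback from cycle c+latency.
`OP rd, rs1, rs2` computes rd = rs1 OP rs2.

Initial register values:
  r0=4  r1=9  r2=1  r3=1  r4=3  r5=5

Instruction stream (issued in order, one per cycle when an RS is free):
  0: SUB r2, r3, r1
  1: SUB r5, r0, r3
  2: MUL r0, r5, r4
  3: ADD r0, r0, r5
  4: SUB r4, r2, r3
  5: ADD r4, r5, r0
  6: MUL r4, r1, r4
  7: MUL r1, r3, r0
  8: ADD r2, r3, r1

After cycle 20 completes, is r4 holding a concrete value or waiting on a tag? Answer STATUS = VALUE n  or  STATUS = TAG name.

cycle 1: issue SUB r2<-Add1 // r0:4,r1:9,r2:Add1,r3:1,r4:3,r5:5
cycle 2: issue SUB r5<-Add2 // r0:4,r1:9,r2:Add1,r3:1,r4:3,r5:Add2
cycle 3: issue MUL r0<-Mul1 // r0:Mul1,r1:9,r2:Add1,r3:1,r4:3,r5:Add2
cycle 4: CDB Add1=-8; issue ADD r0<-Add1 // r0:Add1,r1:9,r2:-8,r3:1,r4:3,r5:Add2
cycle 5: CDB Add2=3; issue SUB r4<-Add2 // r0:Add1,r1:9,r2:-8,r3:1,r4:Add2,r5:3
cycle 6: stall // r0:Add1,r1:9,r2:-8,r3:1,r4:Add2,r5:3
cycle 7: stall // r0:Add1,r1:9,r2:-8,r3:1,r4:Add2,r5:3
cycle 8: CDB Add2=-9; issue ADD r4<-Add2 // r0:Add1,r1:9,r2:-8,r3:1,r4:Add2,r5:3
cycle 9: CDB Mul1=9; issue MUL r4<-Mul1 // r0:Add1,r1:9,r2:-8,r3:1,r4:Mul1,r5:3
cycle 10: issue MUL r1<-Mul2 // r0:Add1,r1:Mul2,r2:-8,r3:1,r4:Mul1,r5:3
cycle 11: stall // r0:Add1,r1:Mul2,r2:-8,r3:1,r4:Mul1,r5:3
cycle 12: CDB Add1=12; issue ADD r2<-Add1 // r0:12,r1:Mul2,r2:Add1,r3:1,r4:Mul1,r5:3
cycle 13: - // r0:12,r1:Mul2,r2:Add1,r3:1,r4:Mul1,r5:3
cycle 14: - // r0:12,r1:Mul2,r2:Add1,r3:1,r4:Mul1,r5:3
cycle 15: CDB Add2=15 // r0:12,r1:Mul2,r2:Add1,r3:1,r4:Mul1,r5:3
cycle 16: CDB Mul2=12 // r0:12,r1:12,r2:Add1,r3:1,r4:Mul1,r5:3
cycle 17: - // r0:12,r1:12,r2:Add1,r3:1,r4:Mul1,r5:3
cycle 18: - // r0:12,r1:12,r2:Add1,r3:1,r4:Mul1,r5:3
cycle 19: CDB Add1=13 // r0:12,r1:12,r2:13,r3:1,r4:Mul1,r5:3
cycle 20: CDB Mul1=135 // r0:12,r1:12,r2:13,r3:1,r4:135,r5:3

STATUS = VALUE 135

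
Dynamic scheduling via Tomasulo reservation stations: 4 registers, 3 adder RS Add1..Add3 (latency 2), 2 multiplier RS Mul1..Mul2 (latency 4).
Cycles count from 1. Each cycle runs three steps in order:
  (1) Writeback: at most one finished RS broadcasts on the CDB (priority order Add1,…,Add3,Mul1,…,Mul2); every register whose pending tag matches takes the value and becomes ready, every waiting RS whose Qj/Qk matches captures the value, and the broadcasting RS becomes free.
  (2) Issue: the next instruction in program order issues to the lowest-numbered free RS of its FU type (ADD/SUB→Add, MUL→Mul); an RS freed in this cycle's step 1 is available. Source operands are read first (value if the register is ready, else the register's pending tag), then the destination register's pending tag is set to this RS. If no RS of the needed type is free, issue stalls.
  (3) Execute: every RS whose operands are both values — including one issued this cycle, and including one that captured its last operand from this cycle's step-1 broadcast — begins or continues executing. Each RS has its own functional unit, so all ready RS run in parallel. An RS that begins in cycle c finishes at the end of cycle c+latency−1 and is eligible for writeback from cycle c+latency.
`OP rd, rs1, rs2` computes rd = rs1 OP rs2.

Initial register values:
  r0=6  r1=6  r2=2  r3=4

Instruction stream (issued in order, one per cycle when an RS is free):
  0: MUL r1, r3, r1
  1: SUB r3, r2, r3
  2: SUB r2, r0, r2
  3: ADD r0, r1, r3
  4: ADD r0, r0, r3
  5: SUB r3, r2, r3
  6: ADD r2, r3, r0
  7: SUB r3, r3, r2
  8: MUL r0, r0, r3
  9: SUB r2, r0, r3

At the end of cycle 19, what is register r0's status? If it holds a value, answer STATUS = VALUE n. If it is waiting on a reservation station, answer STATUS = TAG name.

  c1: issue MUL r1<-Mul1  regs: r0:6,r1:Mul1,r2:2,r3:4
  c2: issue SUB r3<-Add1  regs: r0:6,r1:Mul1,r2:2,r3:Add1
  c3: issue SUB r2<-Add2  regs: r0:6,r1:Mul1,r2:Add2,r3:Add1
  c4: CDB Add1=-2; issue ADD r0<-Add1  regs: r0:Add1,r1:Mul1,r2:Add2,r3:-2
  c5: CDB Add2=4; issue ADD r0<-Add2  regs: r0:Add2,r1:Mul1,r2:4,r3:-2
  c6: CDB Mul1=24; issue SUB r3<-Add3  regs: r0:Add2,r1:24,r2:4,r3:Add3
  c7: stall  regs: r0:Add2,r1:24,r2:4,r3:Add3
  c8: CDB Add1=22; issue ADD r2<-Add1  regs: r0:Add2,r1:24,r2:Add1,r3:Add3
  c9: CDB Add3=6; issue SUB r3<-Add3  regs: r0:Add2,r1:24,r2:Add1,r3:Add3
  c10: CDB Add2=20; issue MUL r0<-Mul1  regs: r0:Mul1,r1:24,r2:Add1,r3:Add3
  c11: issue SUB r2<-Add2  regs: r0:Mul1,r1:24,r2:Add2,r3:Add3
  c12: CDB Add1=26  regs: r0:Mul1,r1:24,r2:Add2,r3:Add3
  c13: -  regs: r0:Mul1,r1:24,r2:Add2,r3:Add3
  c14: CDB Add3=-20  regs: r0:Mul1,r1:24,r2:Add2,r3:-20
  c15: -  regs: r0:Mul1,r1:24,r2:Add2,r3:-20
  c16: -  regs: r0:Mul1,r1:24,r2:Add2,r3:-20
  c17: -  regs: r0:Mul1,r1:24,r2:Add2,r3:-20
  c18: CDB Mul1=-400  regs: r0:-400,r1:24,r2:Add2,r3:-20
  c19: -  regs: r0:-400,r1:24,r2:Add2,r3:-20

STATUS = VALUE -400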